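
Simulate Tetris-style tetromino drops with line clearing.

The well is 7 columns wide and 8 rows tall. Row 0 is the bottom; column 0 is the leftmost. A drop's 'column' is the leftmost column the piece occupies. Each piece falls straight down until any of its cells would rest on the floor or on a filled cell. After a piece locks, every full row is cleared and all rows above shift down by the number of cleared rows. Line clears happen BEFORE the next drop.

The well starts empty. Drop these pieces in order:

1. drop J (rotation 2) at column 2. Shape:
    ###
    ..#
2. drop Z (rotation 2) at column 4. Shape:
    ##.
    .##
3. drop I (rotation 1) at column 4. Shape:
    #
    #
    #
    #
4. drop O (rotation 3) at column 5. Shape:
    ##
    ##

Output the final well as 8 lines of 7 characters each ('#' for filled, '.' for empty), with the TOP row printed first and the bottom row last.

Drop 1: J rot2 at col 2 lands with bottom-row=0; cleared 0 line(s) (total 0); column heights now [0 0 2 2 2 0 0], max=2
Drop 2: Z rot2 at col 4 lands with bottom-row=1; cleared 0 line(s) (total 0); column heights now [0 0 2 2 3 3 2], max=3
Drop 3: I rot1 at col 4 lands with bottom-row=3; cleared 0 line(s) (total 0); column heights now [0 0 2 2 7 3 2], max=7
Drop 4: O rot3 at col 5 lands with bottom-row=3; cleared 0 line(s) (total 0); column heights now [0 0 2 2 7 5 5], max=7

Answer: .......
....#..
....#..
....###
....###
....##.
..#####
....#..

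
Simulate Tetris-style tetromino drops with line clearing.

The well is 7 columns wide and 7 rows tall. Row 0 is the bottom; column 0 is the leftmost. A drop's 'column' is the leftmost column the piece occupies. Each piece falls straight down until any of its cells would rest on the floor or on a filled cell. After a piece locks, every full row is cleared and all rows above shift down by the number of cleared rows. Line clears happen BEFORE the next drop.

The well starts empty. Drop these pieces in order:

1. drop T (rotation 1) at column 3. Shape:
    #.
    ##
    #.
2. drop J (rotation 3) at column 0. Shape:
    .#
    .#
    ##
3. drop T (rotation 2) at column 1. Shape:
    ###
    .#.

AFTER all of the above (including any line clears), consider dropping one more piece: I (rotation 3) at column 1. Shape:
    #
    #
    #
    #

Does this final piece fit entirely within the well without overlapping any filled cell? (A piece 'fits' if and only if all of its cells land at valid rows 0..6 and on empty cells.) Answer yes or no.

Answer: no

Derivation:
Drop 1: T rot1 at col 3 lands with bottom-row=0; cleared 0 line(s) (total 0); column heights now [0 0 0 3 2 0 0], max=3
Drop 2: J rot3 at col 0 lands with bottom-row=0; cleared 0 line(s) (total 0); column heights now [1 3 0 3 2 0 0], max=3
Drop 3: T rot2 at col 1 lands with bottom-row=2; cleared 0 line(s) (total 0); column heights now [1 4 4 4 2 0 0], max=4
Test piece I rot3 at col 1 (width 1): heights before test = [1 4 4 4 2 0 0]; fits = False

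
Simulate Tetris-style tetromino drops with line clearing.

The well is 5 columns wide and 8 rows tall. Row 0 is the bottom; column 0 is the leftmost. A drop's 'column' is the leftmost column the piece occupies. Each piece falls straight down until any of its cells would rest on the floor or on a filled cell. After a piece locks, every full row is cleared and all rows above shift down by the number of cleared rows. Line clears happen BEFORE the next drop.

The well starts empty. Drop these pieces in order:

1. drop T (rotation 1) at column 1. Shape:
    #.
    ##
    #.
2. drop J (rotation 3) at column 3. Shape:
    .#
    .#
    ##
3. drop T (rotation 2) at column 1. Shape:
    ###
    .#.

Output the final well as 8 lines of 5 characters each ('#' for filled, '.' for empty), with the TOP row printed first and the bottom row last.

Answer: .....
.....
.....
.....
.###.
.##.#
.##.#
.#.##

Derivation:
Drop 1: T rot1 at col 1 lands with bottom-row=0; cleared 0 line(s) (total 0); column heights now [0 3 2 0 0], max=3
Drop 2: J rot3 at col 3 lands with bottom-row=0; cleared 0 line(s) (total 0); column heights now [0 3 2 1 3], max=3
Drop 3: T rot2 at col 1 lands with bottom-row=2; cleared 0 line(s) (total 0); column heights now [0 4 4 4 3], max=4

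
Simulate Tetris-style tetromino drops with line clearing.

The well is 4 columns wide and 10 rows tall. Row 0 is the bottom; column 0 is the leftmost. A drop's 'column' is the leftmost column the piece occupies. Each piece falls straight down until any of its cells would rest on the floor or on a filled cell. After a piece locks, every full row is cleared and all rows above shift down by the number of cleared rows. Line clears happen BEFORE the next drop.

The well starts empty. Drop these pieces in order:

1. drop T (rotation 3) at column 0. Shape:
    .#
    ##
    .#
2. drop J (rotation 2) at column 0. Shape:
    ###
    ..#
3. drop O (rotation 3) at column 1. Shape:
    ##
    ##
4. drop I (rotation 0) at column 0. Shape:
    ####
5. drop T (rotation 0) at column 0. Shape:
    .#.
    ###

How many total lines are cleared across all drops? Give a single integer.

Answer: 1

Derivation:
Drop 1: T rot3 at col 0 lands with bottom-row=0; cleared 0 line(s) (total 0); column heights now [2 3 0 0], max=3
Drop 2: J rot2 at col 0 lands with bottom-row=2; cleared 0 line(s) (total 0); column heights now [4 4 4 0], max=4
Drop 3: O rot3 at col 1 lands with bottom-row=4; cleared 0 line(s) (total 0); column heights now [4 6 6 0], max=6
Drop 4: I rot0 at col 0 lands with bottom-row=6; cleared 1 line(s) (total 1); column heights now [4 6 6 0], max=6
Drop 5: T rot0 at col 0 lands with bottom-row=6; cleared 0 line(s) (total 1); column heights now [7 8 7 0], max=8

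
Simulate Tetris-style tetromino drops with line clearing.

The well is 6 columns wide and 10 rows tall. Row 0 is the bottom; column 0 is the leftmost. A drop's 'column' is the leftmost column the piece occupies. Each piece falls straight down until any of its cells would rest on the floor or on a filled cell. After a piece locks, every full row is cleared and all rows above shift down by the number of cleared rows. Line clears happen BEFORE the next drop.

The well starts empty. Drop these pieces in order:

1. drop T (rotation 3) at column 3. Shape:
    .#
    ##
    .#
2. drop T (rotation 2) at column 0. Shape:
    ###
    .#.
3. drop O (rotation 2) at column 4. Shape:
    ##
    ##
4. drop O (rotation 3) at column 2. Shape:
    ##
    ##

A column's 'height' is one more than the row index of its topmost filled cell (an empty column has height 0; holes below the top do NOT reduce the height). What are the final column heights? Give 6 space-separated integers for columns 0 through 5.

Drop 1: T rot3 at col 3 lands with bottom-row=0; cleared 0 line(s) (total 0); column heights now [0 0 0 2 3 0], max=3
Drop 2: T rot2 at col 0 lands with bottom-row=0; cleared 0 line(s) (total 0); column heights now [2 2 2 2 3 0], max=3
Drop 3: O rot2 at col 4 lands with bottom-row=3; cleared 0 line(s) (total 0); column heights now [2 2 2 2 5 5], max=5
Drop 4: O rot3 at col 2 lands with bottom-row=2; cleared 0 line(s) (total 0); column heights now [2 2 4 4 5 5], max=5

Answer: 2 2 4 4 5 5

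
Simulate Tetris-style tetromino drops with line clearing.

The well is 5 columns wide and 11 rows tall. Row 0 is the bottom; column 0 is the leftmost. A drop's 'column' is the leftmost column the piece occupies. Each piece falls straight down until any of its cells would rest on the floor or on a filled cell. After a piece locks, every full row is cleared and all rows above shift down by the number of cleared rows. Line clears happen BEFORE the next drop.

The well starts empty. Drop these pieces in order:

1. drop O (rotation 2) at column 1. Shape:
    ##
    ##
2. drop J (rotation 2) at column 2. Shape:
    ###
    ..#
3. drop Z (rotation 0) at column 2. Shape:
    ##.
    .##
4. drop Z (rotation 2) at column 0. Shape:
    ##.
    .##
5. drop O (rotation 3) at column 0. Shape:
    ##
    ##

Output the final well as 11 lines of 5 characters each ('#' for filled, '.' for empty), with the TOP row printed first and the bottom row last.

Drop 1: O rot2 at col 1 lands with bottom-row=0; cleared 0 line(s) (total 0); column heights now [0 2 2 0 0], max=2
Drop 2: J rot2 at col 2 lands with bottom-row=1; cleared 0 line(s) (total 0); column heights now [0 2 3 3 3], max=3
Drop 3: Z rot0 at col 2 lands with bottom-row=3; cleared 0 line(s) (total 0); column heights now [0 2 5 5 4], max=5
Drop 4: Z rot2 at col 0 lands with bottom-row=5; cleared 0 line(s) (total 0); column heights now [7 7 6 5 4], max=7
Drop 5: O rot3 at col 0 lands with bottom-row=7; cleared 0 line(s) (total 0); column heights now [9 9 6 5 4], max=9

Answer: .....
.....
##...
##...
##...
.##..
..##.
...##
..###
.##.#
.##..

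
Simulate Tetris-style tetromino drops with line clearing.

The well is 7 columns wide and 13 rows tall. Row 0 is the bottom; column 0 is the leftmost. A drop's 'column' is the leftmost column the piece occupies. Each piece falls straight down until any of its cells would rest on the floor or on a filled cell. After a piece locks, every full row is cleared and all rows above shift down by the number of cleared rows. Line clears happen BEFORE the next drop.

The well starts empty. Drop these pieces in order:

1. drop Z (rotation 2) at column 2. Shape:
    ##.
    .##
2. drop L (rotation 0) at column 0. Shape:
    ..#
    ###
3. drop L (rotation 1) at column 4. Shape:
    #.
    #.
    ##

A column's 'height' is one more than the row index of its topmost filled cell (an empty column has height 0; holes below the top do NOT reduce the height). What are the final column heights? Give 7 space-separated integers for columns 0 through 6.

Answer: 3 3 4 2 4 2 0

Derivation:
Drop 1: Z rot2 at col 2 lands with bottom-row=0; cleared 0 line(s) (total 0); column heights now [0 0 2 2 1 0 0], max=2
Drop 2: L rot0 at col 0 lands with bottom-row=2; cleared 0 line(s) (total 0); column heights now [3 3 4 2 1 0 0], max=4
Drop 3: L rot1 at col 4 lands with bottom-row=1; cleared 0 line(s) (total 0); column heights now [3 3 4 2 4 2 0], max=4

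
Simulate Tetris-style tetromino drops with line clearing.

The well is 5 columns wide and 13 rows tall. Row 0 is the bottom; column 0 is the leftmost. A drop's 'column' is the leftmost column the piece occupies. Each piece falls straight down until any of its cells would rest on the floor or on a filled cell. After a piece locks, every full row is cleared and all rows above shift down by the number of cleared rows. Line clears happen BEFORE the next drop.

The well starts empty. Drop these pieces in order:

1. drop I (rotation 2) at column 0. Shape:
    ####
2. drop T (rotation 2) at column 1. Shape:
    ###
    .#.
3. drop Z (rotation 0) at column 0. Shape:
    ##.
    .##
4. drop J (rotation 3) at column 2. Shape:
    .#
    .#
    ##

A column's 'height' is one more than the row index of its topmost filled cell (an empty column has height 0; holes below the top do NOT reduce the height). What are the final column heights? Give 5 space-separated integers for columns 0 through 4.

Answer: 5 5 5 7 0

Derivation:
Drop 1: I rot2 at col 0 lands with bottom-row=0; cleared 0 line(s) (total 0); column heights now [1 1 1 1 0], max=1
Drop 2: T rot2 at col 1 lands with bottom-row=1; cleared 0 line(s) (total 0); column heights now [1 3 3 3 0], max=3
Drop 3: Z rot0 at col 0 lands with bottom-row=3; cleared 0 line(s) (total 0); column heights now [5 5 4 3 0], max=5
Drop 4: J rot3 at col 2 lands with bottom-row=4; cleared 0 line(s) (total 0); column heights now [5 5 5 7 0], max=7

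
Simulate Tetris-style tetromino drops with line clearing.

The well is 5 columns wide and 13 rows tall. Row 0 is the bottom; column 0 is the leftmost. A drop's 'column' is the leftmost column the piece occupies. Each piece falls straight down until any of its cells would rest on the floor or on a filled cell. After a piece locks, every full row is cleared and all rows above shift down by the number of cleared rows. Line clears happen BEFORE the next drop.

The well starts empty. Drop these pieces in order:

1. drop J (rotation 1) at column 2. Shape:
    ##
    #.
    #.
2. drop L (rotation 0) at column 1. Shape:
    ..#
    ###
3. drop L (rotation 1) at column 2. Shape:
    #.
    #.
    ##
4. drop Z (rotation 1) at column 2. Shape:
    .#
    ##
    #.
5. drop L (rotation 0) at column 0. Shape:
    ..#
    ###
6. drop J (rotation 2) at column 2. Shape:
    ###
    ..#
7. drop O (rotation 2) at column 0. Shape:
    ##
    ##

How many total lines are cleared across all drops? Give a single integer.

Answer: 1

Derivation:
Drop 1: J rot1 at col 2 lands with bottom-row=0; cleared 0 line(s) (total 0); column heights now [0 0 3 3 0], max=3
Drop 2: L rot0 at col 1 lands with bottom-row=3; cleared 0 line(s) (total 0); column heights now [0 4 4 5 0], max=5
Drop 3: L rot1 at col 2 lands with bottom-row=5; cleared 0 line(s) (total 0); column heights now [0 4 8 6 0], max=8
Drop 4: Z rot1 at col 2 lands with bottom-row=8; cleared 0 line(s) (total 0); column heights now [0 4 10 11 0], max=11
Drop 5: L rot0 at col 0 lands with bottom-row=10; cleared 0 line(s) (total 0); column heights now [11 11 12 11 0], max=12
Drop 6: J rot2 at col 2 lands with bottom-row=11; cleared 0 line(s) (total 0); column heights now [11 11 13 13 13], max=13
Drop 7: O rot2 at col 0 lands with bottom-row=11; cleared 1 line(s) (total 1); column heights now [12 12 12 11 12], max=12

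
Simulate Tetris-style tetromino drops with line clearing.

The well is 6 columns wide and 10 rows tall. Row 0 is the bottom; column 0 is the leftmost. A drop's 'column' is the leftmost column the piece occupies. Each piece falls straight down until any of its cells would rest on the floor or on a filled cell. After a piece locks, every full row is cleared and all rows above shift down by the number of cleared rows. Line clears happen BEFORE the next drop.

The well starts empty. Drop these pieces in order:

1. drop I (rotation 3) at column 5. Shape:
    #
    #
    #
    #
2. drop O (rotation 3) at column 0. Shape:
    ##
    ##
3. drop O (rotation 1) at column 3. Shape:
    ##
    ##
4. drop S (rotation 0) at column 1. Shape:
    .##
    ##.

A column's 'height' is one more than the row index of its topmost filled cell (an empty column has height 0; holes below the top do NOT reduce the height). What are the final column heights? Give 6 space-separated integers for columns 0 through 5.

Drop 1: I rot3 at col 5 lands with bottom-row=0; cleared 0 line(s) (total 0); column heights now [0 0 0 0 0 4], max=4
Drop 2: O rot3 at col 0 lands with bottom-row=0; cleared 0 line(s) (total 0); column heights now [2 2 0 0 0 4], max=4
Drop 3: O rot1 at col 3 lands with bottom-row=0; cleared 0 line(s) (total 0); column heights now [2 2 0 2 2 4], max=4
Drop 4: S rot0 at col 1 lands with bottom-row=2; cleared 0 line(s) (total 0); column heights now [2 3 4 4 2 4], max=4

Answer: 2 3 4 4 2 4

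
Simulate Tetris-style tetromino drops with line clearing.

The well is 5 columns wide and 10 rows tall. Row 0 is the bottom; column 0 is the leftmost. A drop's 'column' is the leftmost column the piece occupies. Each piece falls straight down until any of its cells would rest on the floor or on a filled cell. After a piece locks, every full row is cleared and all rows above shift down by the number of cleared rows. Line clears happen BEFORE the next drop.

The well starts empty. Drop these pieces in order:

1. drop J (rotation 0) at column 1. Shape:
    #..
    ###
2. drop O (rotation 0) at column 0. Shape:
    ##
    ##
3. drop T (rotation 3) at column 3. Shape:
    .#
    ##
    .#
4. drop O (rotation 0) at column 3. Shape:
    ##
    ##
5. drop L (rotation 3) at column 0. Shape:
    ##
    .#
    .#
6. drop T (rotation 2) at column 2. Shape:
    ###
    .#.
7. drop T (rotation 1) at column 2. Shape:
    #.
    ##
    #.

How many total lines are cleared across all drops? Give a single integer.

Answer: 1

Derivation:
Drop 1: J rot0 at col 1 lands with bottom-row=0; cleared 0 line(s) (total 0); column heights now [0 2 1 1 0], max=2
Drop 2: O rot0 at col 0 lands with bottom-row=2; cleared 0 line(s) (total 0); column heights now [4 4 1 1 0], max=4
Drop 3: T rot3 at col 3 lands with bottom-row=0; cleared 0 line(s) (total 0); column heights now [4 4 1 2 3], max=4
Drop 4: O rot0 at col 3 lands with bottom-row=3; cleared 0 line(s) (total 0); column heights now [4 4 1 5 5], max=5
Drop 5: L rot3 at col 0 lands with bottom-row=4; cleared 0 line(s) (total 0); column heights now [7 7 1 5 5], max=7
Drop 6: T rot2 at col 2 lands with bottom-row=5; cleared 1 line(s) (total 1); column heights now [4 6 1 6 5], max=6
Drop 7: T rot1 at col 2 lands with bottom-row=5; cleared 0 line(s) (total 1); column heights now [4 6 8 7 5], max=8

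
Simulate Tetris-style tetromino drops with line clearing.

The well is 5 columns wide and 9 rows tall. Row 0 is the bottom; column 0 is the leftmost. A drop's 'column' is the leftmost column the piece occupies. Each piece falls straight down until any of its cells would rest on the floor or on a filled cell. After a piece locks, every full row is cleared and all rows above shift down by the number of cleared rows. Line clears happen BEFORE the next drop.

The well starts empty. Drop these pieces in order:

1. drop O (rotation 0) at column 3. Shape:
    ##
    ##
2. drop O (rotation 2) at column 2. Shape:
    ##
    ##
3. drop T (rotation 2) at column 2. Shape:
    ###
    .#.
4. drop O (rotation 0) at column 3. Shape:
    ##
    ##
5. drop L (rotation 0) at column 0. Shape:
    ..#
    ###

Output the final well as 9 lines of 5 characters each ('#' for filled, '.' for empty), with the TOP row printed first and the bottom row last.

Drop 1: O rot0 at col 3 lands with bottom-row=0; cleared 0 line(s) (total 0); column heights now [0 0 0 2 2], max=2
Drop 2: O rot2 at col 2 lands with bottom-row=2; cleared 0 line(s) (total 0); column heights now [0 0 4 4 2], max=4
Drop 3: T rot2 at col 2 lands with bottom-row=4; cleared 0 line(s) (total 0); column heights now [0 0 6 6 6], max=6
Drop 4: O rot0 at col 3 lands with bottom-row=6; cleared 0 line(s) (total 0); column heights now [0 0 6 8 8], max=8
Drop 5: L rot0 at col 0 lands with bottom-row=6; cleared 1 line(s) (total 1); column heights now [0 0 7 7 7], max=7

Answer: .....
.....
..###
..###
...#.
..##.
..##.
...##
...##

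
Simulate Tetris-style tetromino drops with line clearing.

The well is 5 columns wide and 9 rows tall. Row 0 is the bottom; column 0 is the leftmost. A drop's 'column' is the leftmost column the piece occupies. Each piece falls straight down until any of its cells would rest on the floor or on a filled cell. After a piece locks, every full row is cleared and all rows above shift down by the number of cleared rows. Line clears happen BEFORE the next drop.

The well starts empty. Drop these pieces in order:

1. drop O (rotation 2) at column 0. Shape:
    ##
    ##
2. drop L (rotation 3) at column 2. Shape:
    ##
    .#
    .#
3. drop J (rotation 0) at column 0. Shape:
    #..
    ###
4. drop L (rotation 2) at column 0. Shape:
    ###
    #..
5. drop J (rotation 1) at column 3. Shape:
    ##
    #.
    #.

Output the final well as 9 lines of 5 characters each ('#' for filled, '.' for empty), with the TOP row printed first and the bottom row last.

Answer: .....
.....
###..
#..##
#..#.
####.
..##.
##.#.
##.#.

Derivation:
Drop 1: O rot2 at col 0 lands with bottom-row=0; cleared 0 line(s) (total 0); column heights now [2 2 0 0 0], max=2
Drop 2: L rot3 at col 2 lands with bottom-row=0; cleared 0 line(s) (total 0); column heights now [2 2 3 3 0], max=3
Drop 3: J rot0 at col 0 lands with bottom-row=3; cleared 0 line(s) (total 0); column heights now [5 4 4 3 0], max=5
Drop 4: L rot2 at col 0 lands with bottom-row=5; cleared 0 line(s) (total 0); column heights now [7 7 7 3 0], max=7
Drop 5: J rot1 at col 3 lands with bottom-row=3; cleared 0 line(s) (total 0); column heights now [7 7 7 6 6], max=7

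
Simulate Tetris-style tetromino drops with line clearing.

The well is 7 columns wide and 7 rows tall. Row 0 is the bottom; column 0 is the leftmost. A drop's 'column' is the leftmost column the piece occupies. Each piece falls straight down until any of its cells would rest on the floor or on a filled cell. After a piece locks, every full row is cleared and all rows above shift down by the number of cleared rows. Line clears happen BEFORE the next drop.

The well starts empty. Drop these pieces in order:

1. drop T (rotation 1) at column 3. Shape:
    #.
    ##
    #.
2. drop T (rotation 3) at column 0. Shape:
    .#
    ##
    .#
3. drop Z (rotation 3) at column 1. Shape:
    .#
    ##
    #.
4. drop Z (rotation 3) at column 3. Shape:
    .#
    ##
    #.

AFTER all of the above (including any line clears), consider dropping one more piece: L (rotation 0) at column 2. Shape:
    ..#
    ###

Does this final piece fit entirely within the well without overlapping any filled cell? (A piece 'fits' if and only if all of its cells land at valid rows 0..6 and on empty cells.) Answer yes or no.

Drop 1: T rot1 at col 3 lands with bottom-row=0; cleared 0 line(s) (total 0); column heights now [0 0 0 3 2 0 0], max=3
Drop 2: T rot3 at col 0 lands with bottom-row=0; cleared 0 line(s) (total 0); column heights now [2 3 0 3 2 0 0], max=3
Drop 3: Z rot3 at col 1 lands with bottom-row=3; cleared 0 line(s) (total 0); column heights now [2 5 6 3 2 0 0], max=6
Drop 4: Z rot3 at col 3 lands with bottom-row=3; cleared 0 line(s) (total 0); column heights now [2 5 6 5 6 0 0], max=6
Test piece L rot0 at col 2 (width 3): heights before test = [2 5 6 5 6 0 0]; fits = False

Answer: no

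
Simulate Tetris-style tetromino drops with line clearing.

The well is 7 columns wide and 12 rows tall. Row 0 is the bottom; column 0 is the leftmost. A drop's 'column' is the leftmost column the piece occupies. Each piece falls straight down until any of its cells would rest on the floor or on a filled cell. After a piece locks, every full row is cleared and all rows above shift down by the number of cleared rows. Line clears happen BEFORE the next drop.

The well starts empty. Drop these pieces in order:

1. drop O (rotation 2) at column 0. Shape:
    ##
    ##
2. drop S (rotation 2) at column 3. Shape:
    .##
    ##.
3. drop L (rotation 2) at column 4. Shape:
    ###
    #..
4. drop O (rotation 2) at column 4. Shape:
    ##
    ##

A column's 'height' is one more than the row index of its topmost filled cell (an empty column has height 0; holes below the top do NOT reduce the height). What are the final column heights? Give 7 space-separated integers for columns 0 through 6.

Answer: 2 2 0 1 6 6 4

Derivation:
Drop 1: O rot2 at col 0 lands with bottom-row=0; cleared 0 line(s) (total 0); column heights now [2 2 0 0 0 0 0], max=2
Drop 2: S rot2 at col 3 lands with bottom-row=0; cleared 0 line(s) (total 0); column heights now [2 2 0 1 2 2 0], max=2
Drop 3: L rot2 at col 4 lands with bottom-row=2; cleared 0 line(s) (total 0); column heights now [2 2 0 1 4 4 4], max=4
Drop 4: O rot2 at col 4 lands with bottom-row=4; cleared 0 line(s) (total 0); column heights now [2 2 0 1 6 6 4], max=6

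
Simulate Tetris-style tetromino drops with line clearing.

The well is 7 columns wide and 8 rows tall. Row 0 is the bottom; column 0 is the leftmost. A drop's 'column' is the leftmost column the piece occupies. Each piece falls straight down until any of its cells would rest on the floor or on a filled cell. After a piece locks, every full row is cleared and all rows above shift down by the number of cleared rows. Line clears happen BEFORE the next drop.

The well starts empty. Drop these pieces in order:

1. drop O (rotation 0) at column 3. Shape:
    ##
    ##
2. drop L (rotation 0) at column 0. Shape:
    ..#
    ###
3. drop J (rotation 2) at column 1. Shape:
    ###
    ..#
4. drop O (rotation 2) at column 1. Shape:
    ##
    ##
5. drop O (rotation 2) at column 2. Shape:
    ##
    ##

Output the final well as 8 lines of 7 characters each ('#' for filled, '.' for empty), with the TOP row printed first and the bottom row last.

Answer: ..##...
..##...
.##....
.##....
.###...
...#...
..###..
#####..

Derivation:
Drop 1: O rot0 at col 3 lands with bottom-row=0; cleared 0 line(s) (total 0); column heights now [0 0 0 2 2 0 0], max=2
Drop 2: L rot0 at col 0 lands with bottom-row=0; cleared 0 line(s) (total 0); column heights now [1 1 2 2 2 0 0], max=2
Drop 3: J rot2 at col 1 lands with bottom-row=2; cleared 0 line(s) (total 0); column heights now [1 4 4 4 2 0 0], max=4
Drop 4: O rot2 at col 1 lands with bottom-row=4; cleared 0 line(s) (total 0); column heights now [1 6 6 4 2 0 0], max=6
Drop 5: O rot2 at col 2 lands with bottom-row=6; cleared 0 line(s) (total 0); column heights now [1 6 8 8 2 0 0], max=8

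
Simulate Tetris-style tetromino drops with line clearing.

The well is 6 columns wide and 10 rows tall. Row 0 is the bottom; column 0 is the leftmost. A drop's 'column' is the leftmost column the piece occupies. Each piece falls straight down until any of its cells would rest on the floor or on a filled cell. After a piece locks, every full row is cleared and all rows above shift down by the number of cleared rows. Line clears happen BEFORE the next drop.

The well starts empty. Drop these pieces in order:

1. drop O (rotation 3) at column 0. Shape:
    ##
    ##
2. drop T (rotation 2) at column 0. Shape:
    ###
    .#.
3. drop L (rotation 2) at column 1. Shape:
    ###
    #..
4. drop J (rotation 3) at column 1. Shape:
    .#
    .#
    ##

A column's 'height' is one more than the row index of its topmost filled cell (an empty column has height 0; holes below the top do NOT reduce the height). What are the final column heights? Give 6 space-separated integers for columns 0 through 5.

Drop 1: O rot3 at col 0 lands with bottom-row=0; cleared 0 line(s) (total 0); column heights now [2 2 0 0 0 0], max=2
Drop 2: T rot2 at col 0 lands with bottom-row=2; cleared 0 line(s) (total 0); column heights now [4 4 4 0 0 0], max=4
Drop 3: L rot2 at col 1 lands with bottom-row=4; cleared 0 line(s) (total 0); column heights now [4 6 6 6 0 0], max=6
Drop 4: J rot3 at col 1 lands with bottom-row=6; cleared 0 line(s) (total 0); column heights now [4 7 9 6 0 0], max=9

Answer: 4 7 9 6 0 0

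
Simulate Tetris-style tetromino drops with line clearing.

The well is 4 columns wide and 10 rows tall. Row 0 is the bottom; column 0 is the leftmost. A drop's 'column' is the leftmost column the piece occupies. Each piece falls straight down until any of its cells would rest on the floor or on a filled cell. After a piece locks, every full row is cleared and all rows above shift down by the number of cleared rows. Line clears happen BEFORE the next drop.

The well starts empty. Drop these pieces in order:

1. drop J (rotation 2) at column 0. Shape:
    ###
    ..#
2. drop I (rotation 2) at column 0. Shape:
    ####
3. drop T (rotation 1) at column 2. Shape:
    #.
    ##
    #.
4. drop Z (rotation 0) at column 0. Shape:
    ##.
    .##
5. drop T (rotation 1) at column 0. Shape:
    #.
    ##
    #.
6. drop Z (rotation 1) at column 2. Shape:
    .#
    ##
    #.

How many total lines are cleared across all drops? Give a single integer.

Answer: 1

Derivation:
Drop 1: J rot2 at col 0 lands with bottom-row=0; cleared 0 line(s) (total 0); column heights now [2 2 2 0], max=2
Drop 2: I rot2 at col 0 lands with bottom-row=2; cleared 1 line(s) (total 1); column heights now [2 2 2 0], max=2
Drop 3: T rot1 at col 2 lands with bottom-row=2; cleared 0 line(s) (total 1); column heights now [2 2 5 4], max=5
Drop 4: Z rot0 at col 0 lands with bottom-row=5; cleared 0 line(s) (total 1); column heights now [7 7 6 4], max=7
Drop 5: T rot1 at col 0 lands with bottom-row=7; cleared 0 line(s) (total 1); column heights now [10 9 6 4], max=10
Drop 6: Z rot1 at col 2 lands with bottom-row=6; cleared 0 line(s) (total 1); column heights now [10 9 8 9], max=10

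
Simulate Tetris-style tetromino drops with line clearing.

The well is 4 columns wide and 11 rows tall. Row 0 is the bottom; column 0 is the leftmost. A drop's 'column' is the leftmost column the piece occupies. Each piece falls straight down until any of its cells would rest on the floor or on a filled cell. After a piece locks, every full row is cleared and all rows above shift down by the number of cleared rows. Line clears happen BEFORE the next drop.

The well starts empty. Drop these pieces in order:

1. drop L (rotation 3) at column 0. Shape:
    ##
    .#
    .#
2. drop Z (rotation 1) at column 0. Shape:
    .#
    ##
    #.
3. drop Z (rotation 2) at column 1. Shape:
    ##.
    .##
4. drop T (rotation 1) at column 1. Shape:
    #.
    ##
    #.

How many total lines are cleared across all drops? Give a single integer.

Answer: 0

Derivation:
Drop 1: L rot3 at col 0 lands with bottom-row=0; cleared 0 line(s) (total 0); column heights now [3 3 0 0], max=3
Drop 2: Z rot1 at col 0 lands with bottom-row=3; cleared 0 line(s) (total 0); column heights now [5 6 0 0], max=6
Drop 3: Z rot2 at col 1 lands with bottom-row=5; cleared 0 line(s) (total 0); column heights now [5 7 7 6], max=7
Drop 4: T rot1 at col 1 lands with bottom-row=7; cleared 0 line(s) (total 0); column heights now [5 10 9 6], max=10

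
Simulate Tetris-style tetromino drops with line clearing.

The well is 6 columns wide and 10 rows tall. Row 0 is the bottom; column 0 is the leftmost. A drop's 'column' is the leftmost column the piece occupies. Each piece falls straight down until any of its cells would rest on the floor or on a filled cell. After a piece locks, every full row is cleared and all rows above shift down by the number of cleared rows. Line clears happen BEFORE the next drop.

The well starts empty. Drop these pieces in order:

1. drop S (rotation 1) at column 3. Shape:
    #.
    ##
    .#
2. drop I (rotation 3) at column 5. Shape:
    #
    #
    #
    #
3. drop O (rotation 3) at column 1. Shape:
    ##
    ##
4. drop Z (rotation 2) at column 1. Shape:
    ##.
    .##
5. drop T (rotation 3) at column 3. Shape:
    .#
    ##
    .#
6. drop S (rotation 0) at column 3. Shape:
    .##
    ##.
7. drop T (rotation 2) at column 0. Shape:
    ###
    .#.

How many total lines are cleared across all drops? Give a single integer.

Answer: 0

Derivation:
Drop 1: S rot1 at col 3 lands with bottom-row=0; cleared 0 line(s) (total 0); column heights now [0 0 0 3 2 0], max=3
Drop 2: I rot3 at col 5 lands with bottom-row=0; cleared 0 line(s) (total 0); column heights now [0 0 0 3 2 4], max=4
Drop 3: O rot3 at col 1 lands with bottom-row=0; cleared 0 line(s) (total 0); column heights now [0 2 2 3 2 4], max=4
Drop 4: Z rot2 at col 1 lands with bottom-row=3; cleared 0 line(s) (total 0); column heights now [0 5 5 4 2 4], max=5
Drop 5: T rot3 at col 3 lands with bottom-row=3; cleared 0 line(s) (total 0); column heights now [0 5 5 5 6 4], max=6
Drop 6: S rot0 at col 3 lands with bottom-row=6; cleared 0 line(s) (total 0); column heights now [0 5 5 7 8 8], max=8
Drop 7: T rot2 at col 0 lands with bottom-row=5; cleared 0 line(s) (total 0); column heights now [7 7 7 7 8 8], max=8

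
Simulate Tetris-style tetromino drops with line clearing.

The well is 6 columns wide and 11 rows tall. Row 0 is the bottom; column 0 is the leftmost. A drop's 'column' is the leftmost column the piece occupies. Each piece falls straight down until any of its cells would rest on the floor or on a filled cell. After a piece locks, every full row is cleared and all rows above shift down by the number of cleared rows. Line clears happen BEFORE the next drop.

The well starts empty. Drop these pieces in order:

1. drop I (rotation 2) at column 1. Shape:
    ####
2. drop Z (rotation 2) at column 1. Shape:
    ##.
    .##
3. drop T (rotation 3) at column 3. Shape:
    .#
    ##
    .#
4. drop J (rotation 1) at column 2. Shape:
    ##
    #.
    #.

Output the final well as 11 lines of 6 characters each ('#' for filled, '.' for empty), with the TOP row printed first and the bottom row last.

Answer: ......
......
......
......
......
..##..
..#...
..#.#.
.####.
..###.
.####.

Derivation:
Drop 1: I rot2 at col 1 lands with bottom-row=0; cleared 0 line(s) (total 0); column heights now [0 1 1 1 1 0], max=1
Drop 2: Z rot2 at col 1 lands with bottom-row=1; cleared 0 line(s) (total 0); column heights now [0 3 3 2 1 0], max=3
Drop 3: T rot3 at col 3 lands with bottom-row=1; cleared 0 line(s) (total 0); column heights now [0 3 3 3 4 0], max=4
Drop 4: J rot1 at col 2 lands with bottom-row=3; cleared 0 line(s) (total 0); column heights now [0 3 6 6 4 0], max=6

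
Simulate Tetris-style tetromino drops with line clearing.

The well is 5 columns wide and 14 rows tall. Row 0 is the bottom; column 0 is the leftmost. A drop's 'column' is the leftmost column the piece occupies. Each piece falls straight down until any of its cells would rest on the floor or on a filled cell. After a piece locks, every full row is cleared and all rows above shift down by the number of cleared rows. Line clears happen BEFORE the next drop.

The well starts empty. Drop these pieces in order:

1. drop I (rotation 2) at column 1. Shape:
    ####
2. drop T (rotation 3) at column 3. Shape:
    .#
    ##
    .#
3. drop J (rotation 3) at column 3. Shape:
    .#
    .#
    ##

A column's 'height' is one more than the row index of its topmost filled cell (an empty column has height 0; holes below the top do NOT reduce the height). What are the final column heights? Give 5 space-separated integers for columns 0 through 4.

Drop 1: I rot2 at col 1 lands with bottom-row=0; cleared 0 line(s) (total 0); column heights now [0 1 1 1 1], max=1
Drop 2: T rot3 at col 3 lands with bottom-row=1; cleared 0 line(s) (total 0); column heights now [0 1 1 3 4], max=4
Drop 3: J rot3 at col 3 lands with bottom-row=4; cleared 0 line(s) (total 0); column heights now [0 1 1 5 7], max=7

Answer: 0 1 1 5 7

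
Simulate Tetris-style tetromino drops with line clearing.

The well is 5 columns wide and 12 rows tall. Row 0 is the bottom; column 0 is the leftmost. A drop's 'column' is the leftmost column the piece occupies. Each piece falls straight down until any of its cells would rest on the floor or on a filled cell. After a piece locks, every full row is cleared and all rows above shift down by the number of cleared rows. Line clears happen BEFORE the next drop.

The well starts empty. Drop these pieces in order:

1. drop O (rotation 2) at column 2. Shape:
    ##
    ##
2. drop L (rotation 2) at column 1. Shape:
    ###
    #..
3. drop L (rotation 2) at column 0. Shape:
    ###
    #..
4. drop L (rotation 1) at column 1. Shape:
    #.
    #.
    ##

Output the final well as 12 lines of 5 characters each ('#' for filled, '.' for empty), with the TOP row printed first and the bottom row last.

Drop 1: O rot2 at col 2 lands with bottom-row=0; cleared 0 line(s) (total 0); column heights now [0 0 2 2 0], max=2
Drop 2: L rot2 at col 1 lands with bottom-row=1; cleared 0 line(s) (total 0); column heights now [0 3 3 3 0], max=3
Drop 3: L rot2 at col 0 lands with bottom-row=2; cleared 0 line(s) (total 0); column heights now [4 4 4 3 0], max=4
Drop 4: L rot1 at col 1 lands with bottom-row=4; cleared 0 line(s) (total 0); column heights now [4 7 5 3 0], max=7

Answer: .....
.....
.....
.....
.....
.#...
.#...
.##..
###..
####.
.###.
..##.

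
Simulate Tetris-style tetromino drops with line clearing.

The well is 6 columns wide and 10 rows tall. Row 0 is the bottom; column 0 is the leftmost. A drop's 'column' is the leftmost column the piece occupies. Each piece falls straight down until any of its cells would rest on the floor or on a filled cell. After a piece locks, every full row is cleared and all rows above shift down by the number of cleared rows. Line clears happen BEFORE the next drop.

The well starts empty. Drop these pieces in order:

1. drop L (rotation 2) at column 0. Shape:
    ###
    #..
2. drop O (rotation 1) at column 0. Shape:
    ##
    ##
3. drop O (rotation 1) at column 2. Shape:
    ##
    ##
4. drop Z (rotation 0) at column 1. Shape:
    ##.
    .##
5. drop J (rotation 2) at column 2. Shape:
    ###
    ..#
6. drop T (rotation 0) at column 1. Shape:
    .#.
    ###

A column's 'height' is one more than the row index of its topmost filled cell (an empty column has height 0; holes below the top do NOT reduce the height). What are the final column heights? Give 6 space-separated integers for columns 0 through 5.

Drop 1: L rot2 at col 0 lands with bottom-row=0; cleared 0 line(s) (total 0); column heights now [2 2 2 0 0 0], max=2
Drop 2: O rot1 at col 0 lands with bottom-row=2; cleared 0 line(s) (total 0); column heights now [4 4 2 0 0 0], max=4
Drop 3: O rot1 at col 2 lands with bottom-row=2; cleared 0 line(s) (total 0); column heights now [4 4 4 4 0 0], max=4
Drop 4: Z rot0 at col 1 lands with bottom-row=4; cleared 0 line(s) (total 0); column heights now [4 6 6 5 0 0], max=6
Drop 5: J rot2 at col 2 lands with bottom-row=5; cleared 0 line(s) (total 0); column heights now [4 6 7 7 7 0], max=7
Drop 6: T rot0 at col 1 lands with bottom-row=7; cleared 0 line(s) (total 0); column heights now [4 8 9 8 7 0], max=9

Answer: 4 8 9 8 7 0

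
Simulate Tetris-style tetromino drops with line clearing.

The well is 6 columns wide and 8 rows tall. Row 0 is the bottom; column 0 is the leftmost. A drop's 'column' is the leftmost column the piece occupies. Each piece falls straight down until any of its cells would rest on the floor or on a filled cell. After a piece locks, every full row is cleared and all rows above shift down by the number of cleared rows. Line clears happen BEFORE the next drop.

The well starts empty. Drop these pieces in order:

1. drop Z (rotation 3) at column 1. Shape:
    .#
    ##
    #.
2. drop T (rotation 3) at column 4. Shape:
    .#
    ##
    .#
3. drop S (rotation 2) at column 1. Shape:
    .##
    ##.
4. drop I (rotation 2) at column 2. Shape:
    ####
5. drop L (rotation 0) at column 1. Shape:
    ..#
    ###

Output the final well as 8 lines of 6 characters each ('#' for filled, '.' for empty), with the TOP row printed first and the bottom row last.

Drop 1: Z rot3 at col 1 lands with bottom-row=0; cleared 0 line(s) (total 0); column heights now [0 2 3 0 0 0], max=3
Drop 2: T rot3 at col 4 lands with bottom-row=0; cleared 0 line(s) (total 0); column heights now [0 2 3 0 2 3], max=3
Drop 3: S rot2 at col 1 lands with bottom-row=3; cleared 0 line(s) (total 0); column heights now [0 4 5 5 2 3], max=5
Drop 4: I rot2 at col 2 lands with bottom-row=5; cleared 0 line(s) (total 0); column heights now [0 4 6 6 6 6], max=6
Drop 5: L rot0 at col 1 lands with bottom-row=6; cleared 0 line(s) (total 0); column heights now [0 7 7 8 6 6], max=8

Answer: ...#..
.###..
..####
..##..
.##...
..#..#
.##.##
.#...#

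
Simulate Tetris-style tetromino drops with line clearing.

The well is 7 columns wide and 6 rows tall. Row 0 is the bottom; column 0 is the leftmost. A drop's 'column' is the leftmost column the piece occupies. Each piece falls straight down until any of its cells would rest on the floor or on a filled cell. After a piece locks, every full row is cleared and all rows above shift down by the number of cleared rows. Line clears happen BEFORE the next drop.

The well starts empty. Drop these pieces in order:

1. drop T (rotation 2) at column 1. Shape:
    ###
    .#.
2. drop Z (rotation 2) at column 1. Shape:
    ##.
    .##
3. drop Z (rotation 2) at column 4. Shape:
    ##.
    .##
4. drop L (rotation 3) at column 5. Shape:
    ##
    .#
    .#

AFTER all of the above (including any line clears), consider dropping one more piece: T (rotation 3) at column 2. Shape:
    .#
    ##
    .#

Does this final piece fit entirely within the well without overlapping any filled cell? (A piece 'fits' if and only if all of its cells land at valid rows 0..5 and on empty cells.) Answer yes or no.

Answer: yes

Derivation:
Drop 1: T rot2 at col 1 lands with bottom-row=0; cleared 0 line(s) (total 0); column heights now [0 2 2 2 0 0 0], max=2
Drop 2: Z rot2 at col 1 lands with bottom-row=2; cleared 0 line(s) (total 0); column heights now [0 4 4 3 0 0 0], max=4
Drop 3: Z rot2 at col 4 lands with bottom-row=0; cleared 0 line(s) (total 0); column heights now [0 4 4 3 2 2 1], max=4
Drop 4: L rot3 at col 5 lands with bottom-row=1; cleared 0 line(s) (total 0); column heights now [0 4 4 3 2 4 4], max=4
Test piece T rot3 at col 2 (width 2): heights before test = [0 4 4 3 2 4 4]; fits = True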